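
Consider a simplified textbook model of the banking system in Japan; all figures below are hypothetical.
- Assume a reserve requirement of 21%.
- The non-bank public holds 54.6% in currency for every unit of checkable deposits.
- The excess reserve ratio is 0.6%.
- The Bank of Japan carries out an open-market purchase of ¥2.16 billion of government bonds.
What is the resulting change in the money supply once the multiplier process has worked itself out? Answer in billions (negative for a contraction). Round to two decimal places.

The money multiplier is m = (1 + c) / (rr + e + c) = (1 + 0.546) / (0.21 + 0.006 + 0.546) ≈ 2.0289.
The purchase adds 2.16 billion of base, so ΔM = m × ΔMB = 2.0289 × (+2.16) ≈ 4.3824 billion.

¥4.38 billion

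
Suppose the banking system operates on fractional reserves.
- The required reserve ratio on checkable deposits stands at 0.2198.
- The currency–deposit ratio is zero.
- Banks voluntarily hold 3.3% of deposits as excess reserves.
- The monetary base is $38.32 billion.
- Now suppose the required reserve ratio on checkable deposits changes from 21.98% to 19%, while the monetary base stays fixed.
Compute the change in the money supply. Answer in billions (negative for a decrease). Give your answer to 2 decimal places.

Initially m₁ = 1 / (0.2198 + 0.033) ≈ 3.95570, so M₁ = 3.95570 × 38.32 ≈ 151.5824 billion.
After the change m₂ = 1 / (0.19 + 0.033) ≈ 4.48430, so M₂ = 4.48430 × 38.32 ≈ 171.8384 billion.
ΔM = M₂ − M₁ = 171.8384 − 151.5824 = 20.256 billion.

$20.26 billion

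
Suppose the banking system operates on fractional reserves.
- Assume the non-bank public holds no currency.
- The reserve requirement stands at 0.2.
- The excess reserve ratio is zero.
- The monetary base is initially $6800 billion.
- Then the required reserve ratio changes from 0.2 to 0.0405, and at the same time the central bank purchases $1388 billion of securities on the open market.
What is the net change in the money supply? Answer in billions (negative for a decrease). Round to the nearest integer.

$168173 billion

Before: m₁ = 1 / (0.2) = 5, MB₁ = 6800, so M₁ = 5 × 6800 = 34000 billion.
After: m₂ = 1 / (0.0405) ≈ 24.69136, MB₂ = 6800 + 1388 = 8188, so M₂ = 24.69136 × 8188 ≈ 202172.8557 billion.
ΔM = M₂ − M₁ = 202172.8557 − 34000 = 168172.8557 billion.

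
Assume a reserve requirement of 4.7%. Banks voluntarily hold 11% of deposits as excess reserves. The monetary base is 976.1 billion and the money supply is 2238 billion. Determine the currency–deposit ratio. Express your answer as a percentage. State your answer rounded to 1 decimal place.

49.5%

Using m = M/MB = 2238/976.1 ≈ 2.292798. From m = (1 + c)/(c + rr + e), rearranging gives 1 + c = m·(c + rr + e), so c·(1 − m) = m·(rr + e) − 1.
Hence c = [m·(rr + e) − 1]/(1 − m) = [2.292798 × (0.047 + 0.11) − 1] / (1 − 2.292798) ≈ 0.495074.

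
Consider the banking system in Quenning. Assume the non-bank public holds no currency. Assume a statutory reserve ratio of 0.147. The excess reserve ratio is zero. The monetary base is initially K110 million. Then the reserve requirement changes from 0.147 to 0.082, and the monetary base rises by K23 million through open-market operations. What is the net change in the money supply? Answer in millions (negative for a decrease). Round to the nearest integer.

K874 million

Before: m₁ = 1 / (0.147) ≈ 6.8027, MB₁ = 110, so M₁ = 6.8027 × 110 = 748.297 million.
After: m₂ = 1 / (0.082) ≈ 12.1951, MB₂ = 110 + 23 = 133, so M₂ = 12.1951 × 133 = 1621.9483 million.
ΔM = M₂ − M₁ = 1621.9483 − 748.297 = 873.6513 million.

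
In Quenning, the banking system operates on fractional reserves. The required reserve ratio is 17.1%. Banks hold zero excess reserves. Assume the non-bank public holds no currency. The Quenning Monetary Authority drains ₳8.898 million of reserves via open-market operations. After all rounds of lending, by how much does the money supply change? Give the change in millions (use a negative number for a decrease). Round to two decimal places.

-52.04 million

The simple money multiplier is m = 1/rr = 1/0.171 ≈ 5.8480.
An open-market sale reduces the monetary base by 8.898 million, so ΔM = m × ΔMB = 5.8480 × (−8.898) ≈ -52.0355 million.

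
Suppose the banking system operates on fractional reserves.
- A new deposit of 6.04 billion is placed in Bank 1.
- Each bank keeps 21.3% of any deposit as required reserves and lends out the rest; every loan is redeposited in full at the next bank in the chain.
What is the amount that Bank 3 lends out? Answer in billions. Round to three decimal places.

Each bank lends a fraction (1 − rr) = 0.7870 of the deposit it receives, so Bank 3 receives 6.04·0.7870^2 and lends 6.04·0.7870^3 ≈ 2.9442 billion.

2.944 billion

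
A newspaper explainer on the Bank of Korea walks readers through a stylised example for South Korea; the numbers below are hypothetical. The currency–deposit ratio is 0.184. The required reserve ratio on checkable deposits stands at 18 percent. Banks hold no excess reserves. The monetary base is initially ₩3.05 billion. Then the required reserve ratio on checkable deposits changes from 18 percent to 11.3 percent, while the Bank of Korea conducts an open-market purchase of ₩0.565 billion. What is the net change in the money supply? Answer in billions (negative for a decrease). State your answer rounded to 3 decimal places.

Before: m₁ = (1 + 0.184) / (0.18 + 0.184) ≈ 3.25275, MB₁ = 3.05, so M₁ = 3.25275 × 3.05 ≈ 9.9209 billion.
After: m₂ = (1 + 0.184) / (0.113 + 0.184) ≈ 3.98653, MB₂ = 3.05 + 0.565 = 3.615, so M₂ = 3.98653 × 3.615 ≈ 14.4113 billion.
ΔM = M₂ − M₁ = 14.4113 − 9.9209 = 4.4904 billion.

₩4.490 billion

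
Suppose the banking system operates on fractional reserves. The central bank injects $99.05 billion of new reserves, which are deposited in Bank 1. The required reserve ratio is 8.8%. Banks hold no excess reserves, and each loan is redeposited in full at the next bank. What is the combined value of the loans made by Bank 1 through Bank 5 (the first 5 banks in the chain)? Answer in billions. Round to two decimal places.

$378.87 billion

Bank i lends (1 − rr)^i of the original deposit: Bank 1 lends 99.05·0.9120 = 90.3336, Bank 2 lends 99.05·0.9120² ≈ 82.3842, and so on.
Summing a geometric series: total = 99.05·[0.9120·(1 − 0.9120^5) / (1 − 0.9120)] ≈ 378.8675 billion.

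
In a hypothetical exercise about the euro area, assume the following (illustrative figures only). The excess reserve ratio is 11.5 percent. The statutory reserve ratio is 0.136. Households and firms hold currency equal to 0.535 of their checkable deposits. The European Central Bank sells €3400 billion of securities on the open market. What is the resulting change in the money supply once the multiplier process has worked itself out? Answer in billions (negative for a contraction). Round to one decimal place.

The money multiplier is m = (1 + c) / (rr + e + c) = (1 + 0.535) / (0.136 + 0.115 + 0.535) ≈ 1.952926.
The sale removes 3400 billion of base, so ΔM = m × ΔMB = 1.952926 × (−3400) = -6639.9484 billion.

-6639.9 billion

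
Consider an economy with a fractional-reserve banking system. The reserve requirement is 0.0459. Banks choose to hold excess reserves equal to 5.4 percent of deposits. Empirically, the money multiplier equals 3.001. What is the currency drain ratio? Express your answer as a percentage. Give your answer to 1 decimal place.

Using m = 3.001. From m = (1 + c)/(c + rr + e), rearranging gives 1 + c = m·(c + rr + e), so c·(1 − m) = m·(rr + e) − 1.
Hence c = [m·(rr + e) − 1]/(1 − m) = [3.001 × (0.0459 + 0.054) − 1] / (1 − 3.001) ≈ 0.349925.

35.0%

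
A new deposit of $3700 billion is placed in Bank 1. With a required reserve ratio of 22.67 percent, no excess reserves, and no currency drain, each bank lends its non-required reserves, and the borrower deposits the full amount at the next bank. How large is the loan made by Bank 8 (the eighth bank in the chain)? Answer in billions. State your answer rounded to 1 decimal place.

$473.1 billion

Each bank lends a fraction (1 − rr) = 0.7733 of the deposit it receives, so Bank 8 receives 3700·0.7733^7 and lends 3700·0.7733^8 ≈ 473.1358 billion.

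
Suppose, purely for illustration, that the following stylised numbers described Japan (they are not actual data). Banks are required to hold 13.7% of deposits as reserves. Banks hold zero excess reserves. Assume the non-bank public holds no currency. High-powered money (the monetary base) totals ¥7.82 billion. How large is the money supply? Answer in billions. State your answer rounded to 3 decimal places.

¥57.080 billion

With no currency drain or excess reserves, the money multiplier is m = 1/rr = 1/0.137 ≈ 7.29927.
Money supply M = m × MB = 7.29927 × 7.82 ≈ 57.0803 billion.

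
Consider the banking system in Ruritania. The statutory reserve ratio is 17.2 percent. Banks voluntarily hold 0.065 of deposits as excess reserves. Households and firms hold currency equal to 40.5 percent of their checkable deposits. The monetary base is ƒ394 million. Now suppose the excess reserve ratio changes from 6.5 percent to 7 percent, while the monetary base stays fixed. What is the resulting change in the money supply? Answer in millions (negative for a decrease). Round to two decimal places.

-6.66 million

Initially m₁ = (1 + 0.405) / (0.172 + 0.065 + 0.405) ≈ 2.188474, so M₁ = 2.188474 × 394 ≈ 862.2588 million.
After the change m₂ = (1 + 0.405) / (0.172 + 0.07 + 0.405) ≈ 2.171561, so M₂ = 2.171561 × 394 ≈ 855.595 million.
ΔM = M₂ − M₁ = 855.595 − 862.2588 = -6.6638 million.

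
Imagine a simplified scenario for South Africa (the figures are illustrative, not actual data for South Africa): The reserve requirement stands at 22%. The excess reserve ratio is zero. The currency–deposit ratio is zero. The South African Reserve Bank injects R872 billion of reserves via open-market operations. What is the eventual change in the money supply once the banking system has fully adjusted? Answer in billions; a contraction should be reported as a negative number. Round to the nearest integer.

The simple money multiplier is m = 1/rr = 1/0.22 ≈ 4.5455.
An open-market purchase increases the monetary base by 872 billion, so ΔM = m × ΔMB = 4.5455 × 872 = 3963.676 billion.

R3964 billion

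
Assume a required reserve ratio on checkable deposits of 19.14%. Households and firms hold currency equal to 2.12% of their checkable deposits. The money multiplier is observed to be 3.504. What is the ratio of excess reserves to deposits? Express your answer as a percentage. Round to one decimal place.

7.9%

Using m = 3.504. Since m = (1 + c)/(c + rr + e), the denominator satisfies c + rr + e = (1 + c)/m = (1 + 0.0212) / 3.504 ≈ 0.291438.
With c = 0.0212 and rr = 0.1914, the ratio of excess reserves to deposits is 0.291438 − 0.0212 − 0.1914 = 0.078838.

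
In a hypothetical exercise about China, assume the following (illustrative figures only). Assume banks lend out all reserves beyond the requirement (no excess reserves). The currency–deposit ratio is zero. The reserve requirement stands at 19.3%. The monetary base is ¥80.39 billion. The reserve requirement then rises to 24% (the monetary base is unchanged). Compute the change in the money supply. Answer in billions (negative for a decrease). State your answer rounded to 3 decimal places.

Initially m₁ = 1 / (0.193) ≈ 5.181347, so M₁ = 5.181347 × 80.39 ≈ 416.5285 billion.
After the change m₂ = 1 / (0.24) ≈ 4.166667, so M₂ = 4.166667 × 80.39 ≈ 334.9584 billion.
ΔM = M₂ − M₁ = 334.9584 − 416.5285 = -81.5701 billion.

-81.570 billion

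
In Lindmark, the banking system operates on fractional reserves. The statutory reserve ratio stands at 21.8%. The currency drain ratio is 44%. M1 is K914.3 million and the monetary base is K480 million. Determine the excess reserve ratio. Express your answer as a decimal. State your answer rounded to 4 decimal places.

0.0980

Using m = M/MB = 914.3/480 ≈ 1.904792. Since m = (1 + c)/(c + rr + e), the denominator satisfies c + rr + e = (1 + c)/m = (1 + 0.44) / 1.904792 ≈ 0.755988.
With c = 0.44 and rr = 0.218, the excess reserve ratio is 0.755988 − 0.44 − 0.218 = 0.097988.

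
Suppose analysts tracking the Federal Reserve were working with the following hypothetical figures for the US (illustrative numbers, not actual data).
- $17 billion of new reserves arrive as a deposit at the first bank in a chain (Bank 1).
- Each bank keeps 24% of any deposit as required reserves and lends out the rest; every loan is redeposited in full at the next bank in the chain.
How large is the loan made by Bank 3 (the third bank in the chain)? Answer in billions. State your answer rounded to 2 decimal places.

$7.46 billion

Each bank lends a fraction (1 − rr) = 0.7600 of the deposit it receives, so Bank 3 receives 17·0.7600^2 and lends 17·0.7600^3 ≈ 7.4626 billion.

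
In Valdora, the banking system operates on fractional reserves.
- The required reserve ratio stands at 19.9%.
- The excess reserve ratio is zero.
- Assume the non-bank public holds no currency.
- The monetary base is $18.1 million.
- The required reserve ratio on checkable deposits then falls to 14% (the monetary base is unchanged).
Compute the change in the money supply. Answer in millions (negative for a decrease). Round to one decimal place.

$38.3 million

Initially m₁ = 1 / (0.199) ≈ 5.0251, so M₁ = 5.0251 × 18.1 ≈ 90.9543 million.
After the change m₂ = 1 / (0.14) ≈ 7.1429, so M₂ = 7.1429 × 18.1 ≈ 129.2865 million.
ΔM = M₂ − M₁ = 129.2865 − 90.9543 = 38.3322 million.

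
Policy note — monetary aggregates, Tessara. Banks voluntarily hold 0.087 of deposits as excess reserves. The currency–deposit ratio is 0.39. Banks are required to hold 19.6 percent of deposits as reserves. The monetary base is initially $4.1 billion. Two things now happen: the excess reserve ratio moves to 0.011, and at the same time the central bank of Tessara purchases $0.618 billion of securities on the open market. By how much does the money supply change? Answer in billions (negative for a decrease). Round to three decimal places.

Before: m₁ = (1 + 0.39) / (0.196 + 0.087 + 0.39) ≈ 2.06538, MB₁ = 4.1, so M₁ = 2.06538 × 4.1 ≈ 8.4681 billion.
After: m₂ = (1 + 0.39) / (0.196 + 0.011 + 0.39) ≈ 2.32831, MB₂ = 4.1 + 0.618 = 4.718, so M₂ = 2.32831 × 4.718 ≈ 10.985 billion.
ΔM = M₂ − M₁ = 10.985 − 8.4681 = 2.5169 billion.

$2.517 billion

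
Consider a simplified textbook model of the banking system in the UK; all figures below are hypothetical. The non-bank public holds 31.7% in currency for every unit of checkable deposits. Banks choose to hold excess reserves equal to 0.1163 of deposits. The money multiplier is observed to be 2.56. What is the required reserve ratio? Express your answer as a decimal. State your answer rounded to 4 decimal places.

0.0812

Using m = 2.56. Since m = (1 + c)/(c + rr + e), the denominator satisfies c + rr + e = (1 + c)/m = (1 + 0.317) / 2.56 ≈ 0.514453.
With c = 0.317 and e = 0.1163, the required reserve ratio is 0.514453 − 0.317 − 0.1163 = 0.081153.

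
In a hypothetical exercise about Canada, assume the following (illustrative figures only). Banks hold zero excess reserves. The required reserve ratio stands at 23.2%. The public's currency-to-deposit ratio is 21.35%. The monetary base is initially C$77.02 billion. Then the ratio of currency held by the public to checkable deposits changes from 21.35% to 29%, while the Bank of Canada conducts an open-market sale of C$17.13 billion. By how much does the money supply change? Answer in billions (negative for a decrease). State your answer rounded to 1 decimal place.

Before: m₁ = (1 + 0.2135) / (0.232 + 0.2135) ≈ 2.7239, MB₁ = 77.02, so M₁ = 2.7239 × 77.02 ≈ 209.7948 billion.
After: m₂ = (1 + 0.29) / (0.232 + 0.29) ≈ 2.4713, MB₂ = 77.02 − 17.13 = 59.89, so M₂ = 2.4713 × 59.89 ≈ 148.0062 billion.
ΔM = M₂ − M₁ = 148.0062 − 209.7948 = -61.7886 billion.

-61.8 billion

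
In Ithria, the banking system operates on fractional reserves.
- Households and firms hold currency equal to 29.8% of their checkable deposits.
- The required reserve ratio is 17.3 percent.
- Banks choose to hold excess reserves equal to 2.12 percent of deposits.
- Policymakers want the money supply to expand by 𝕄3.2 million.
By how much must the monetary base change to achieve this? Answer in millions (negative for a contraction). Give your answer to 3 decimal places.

𝕄1.213 million

The money multiplier is m = (1 + c) / (rr + e + c) = (1 + 0.298) / (0.173 + 0.0212 + 0.298) ≈ 2.63714.
ΔMB = ΔM / m = (+3.2) / 2.63714 ≈ 1.2134 million.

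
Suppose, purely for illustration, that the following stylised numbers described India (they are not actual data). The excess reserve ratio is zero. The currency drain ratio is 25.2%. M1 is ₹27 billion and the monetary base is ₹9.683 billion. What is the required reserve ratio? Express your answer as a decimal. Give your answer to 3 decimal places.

0.197

Using m = M/MB = 27/9.683 ≈ 2.788392. Since m = (1 + c)/(c + rr + e), the denominator satisfies c + rr + e = (1 + c)/m = (1 + 0.252) / 2.788392 ≈ 0.449004.
With c = 0.252 and e = 0, the required reserve ratio is 0.449004 − 0.252 − 0 = 0.197004.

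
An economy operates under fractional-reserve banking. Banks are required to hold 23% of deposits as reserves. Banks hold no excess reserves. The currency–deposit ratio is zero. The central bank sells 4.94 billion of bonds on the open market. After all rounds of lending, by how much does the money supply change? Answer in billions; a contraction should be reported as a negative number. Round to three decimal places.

-21.478 billion

The simple money multiplier is m = 1/rr = 1/0.23 ≈ 4.34783.
An open-market sale reduces the monetary base by 4.94 billion, so ΔM = m × ΔMB = 4.34783 × (−4.94) ≈ -21.4783 billion.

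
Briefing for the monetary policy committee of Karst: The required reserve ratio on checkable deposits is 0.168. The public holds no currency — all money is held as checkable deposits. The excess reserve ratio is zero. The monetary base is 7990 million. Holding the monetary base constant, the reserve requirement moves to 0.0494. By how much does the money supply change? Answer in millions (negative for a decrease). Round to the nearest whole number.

114181 million

Initially m₁ = 1 / (0.168) ≈ 5.95238, so M₁ = 5.95238 × 7990 = 47559.5162 million.
After the change m₂ = 1 / (0.0494) ≈ 20.24291, so M₂ = 20.24291 × 7990 = 161740.8509 million.
ΔM = M₂ − M₁ = 161740.8509 − 47559.5162 = 114181.3347 million.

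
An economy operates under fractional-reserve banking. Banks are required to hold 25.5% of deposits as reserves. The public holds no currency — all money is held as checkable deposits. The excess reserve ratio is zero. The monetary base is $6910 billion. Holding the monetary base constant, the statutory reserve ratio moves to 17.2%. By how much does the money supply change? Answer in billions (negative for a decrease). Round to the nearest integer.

Initially m₁ = 1 / (0.255) ≈ 3.92157, so M₁ = 3.92157 × 6910 = 27098.0487 billion.
After the change m₂ = 1 / (0.172) ≈ 5.81395, so M₂ = 5.81395 × 6910 = 40174.3945 billion.
ΔM = M₂ − M₁ = 40174.3945 − 27098.0487 = 13076.3458 billion.

$13076 billion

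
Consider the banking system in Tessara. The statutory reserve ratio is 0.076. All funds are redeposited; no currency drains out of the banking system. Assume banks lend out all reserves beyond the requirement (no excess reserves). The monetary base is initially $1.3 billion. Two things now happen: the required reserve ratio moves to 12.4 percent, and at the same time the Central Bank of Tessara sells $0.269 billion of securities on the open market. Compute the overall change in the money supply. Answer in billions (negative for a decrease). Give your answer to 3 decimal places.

Before: m₁ = 1 / (0.076) ≈ 13.15789, MB₁ = 1.3, so M₁ = 13.15789 × 1.3 ≈ 17.1053 billion.
After: m₂ = 1 / (0.124) ≈ 8.06452, MB₂ = 1.3 − 0.269 = 1.031, so M₂ = 8.06452 × 1.031 ≈ 8.3145 billion.
ΔM = M₂ − M₁ = 8.3145 − 17.1053 = -8.7908 billion.

-8.791 billion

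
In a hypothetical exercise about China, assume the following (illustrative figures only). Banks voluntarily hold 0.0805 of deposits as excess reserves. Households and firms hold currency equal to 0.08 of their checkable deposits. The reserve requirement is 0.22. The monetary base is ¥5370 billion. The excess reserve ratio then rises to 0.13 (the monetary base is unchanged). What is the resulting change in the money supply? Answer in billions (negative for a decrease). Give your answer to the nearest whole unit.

-1755 billion

Initially m₁ = (1 + 0.08) / (0.22 + 0.0805 + 0.08) ≈ 2.83837, so M₁ = 2.83837 × 5370 = 15242.0469 billion.
After the change m₂ = (1 + 0.08) / (0.22 + 0.13 + 0.08) ≈ 2.51163, so M₂ = 2.51163 × 5370 = 13487.4531 billion.
ΔM = M₂ − M₁ = 13487.4531 − 15242.0469 = -1754.5938 billion.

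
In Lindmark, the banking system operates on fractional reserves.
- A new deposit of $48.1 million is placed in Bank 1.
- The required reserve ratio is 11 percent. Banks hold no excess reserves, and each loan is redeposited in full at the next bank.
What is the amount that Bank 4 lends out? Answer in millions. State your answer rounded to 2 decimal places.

$30.18 million

Each bank lends a fraction (1 − rr) = 0.8900 of the deposit it receives, so Bank 4 receives 48.1·0.8900^3 and lends 48.1·0.8900^4 ≈ 30.1790 million.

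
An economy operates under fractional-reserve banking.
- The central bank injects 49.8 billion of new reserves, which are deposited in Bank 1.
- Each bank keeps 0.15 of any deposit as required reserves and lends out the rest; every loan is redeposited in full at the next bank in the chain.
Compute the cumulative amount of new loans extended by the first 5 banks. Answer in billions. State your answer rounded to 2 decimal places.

Bank i lends (1 − rr)^i of the original deposit: Bank 1 lends 49.8·0.8500 = 42.3300, Bank 2 lends 49.8·0.8500² = 35.9805, and so on.
Summing a geometric series: total = 49.8·[0.8500·(1 − 0.8500^5) / (1 − 0.8500)] ≈ 156.9864 billion.

156.99 billion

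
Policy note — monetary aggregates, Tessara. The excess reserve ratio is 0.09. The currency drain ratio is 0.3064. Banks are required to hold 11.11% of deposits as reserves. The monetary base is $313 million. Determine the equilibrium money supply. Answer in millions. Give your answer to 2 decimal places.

The money multiplier is m = (1 + c) / (rr + e + c) = (1 + 0.3064) / (0.1111 + 0.09 + 0.3064) ≈ 2.574187.
So M = m × MB = 2.574187 × 313 ≈ 805.7205 million.

$805.72 million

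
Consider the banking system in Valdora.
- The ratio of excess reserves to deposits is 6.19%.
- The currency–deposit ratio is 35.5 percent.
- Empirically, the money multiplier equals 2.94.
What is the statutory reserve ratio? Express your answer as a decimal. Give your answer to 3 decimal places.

0.044

Using m = 2.94. Since m = (1 + c)/(c + rr + e), the denominator satisfies c + rr + e = (1 + c)/m = (1 + 0.355) / 2.94 ≈ 0.460884.
With c = 0.355 and e = 0.0619, the statutory reserve ratio is 0.460884 − 0.355 − 0.0619 = 0.043984.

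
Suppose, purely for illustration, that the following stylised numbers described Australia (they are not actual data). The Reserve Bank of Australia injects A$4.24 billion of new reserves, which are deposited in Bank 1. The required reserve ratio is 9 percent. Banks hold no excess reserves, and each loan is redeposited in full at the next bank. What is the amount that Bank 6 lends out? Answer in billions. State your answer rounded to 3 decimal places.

A$2.408 billion

Each bank lends a fraction (1 − rr) = 0.9100 of the deposit it receives, so Bank 6 receives 4.24·0.9100^5 and lends 4.24·0.9100^6 ≈ 2.4078 billion.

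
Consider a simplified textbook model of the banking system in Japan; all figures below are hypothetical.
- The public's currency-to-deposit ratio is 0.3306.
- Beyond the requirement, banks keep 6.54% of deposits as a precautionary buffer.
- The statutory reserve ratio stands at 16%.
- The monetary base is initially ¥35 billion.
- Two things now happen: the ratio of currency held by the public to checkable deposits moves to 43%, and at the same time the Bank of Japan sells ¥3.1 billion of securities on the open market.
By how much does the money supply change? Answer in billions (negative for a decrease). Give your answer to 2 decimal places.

Before: m₁ = (1 + 0.3306) / (0.16 + 0.0654 + 0.3306) ≈ 2.39317, MB₁ = 35, so M₁ = 2.39317 × 35 ≈ 83.7609 billion.
After: m₂ = (1 + 0.43) / (0.16 + 0.0654 + 0.43) ≈ 2.18187, MB₂ = 35 − 3.1 = 31.9, so M₂ = 2.18187 × 31.9 ≈ 69.6017 billion.
ΔM = M₂ − M₁ = 69.6017 − 83.7609 = -14.1592 billion.

-14.16 billion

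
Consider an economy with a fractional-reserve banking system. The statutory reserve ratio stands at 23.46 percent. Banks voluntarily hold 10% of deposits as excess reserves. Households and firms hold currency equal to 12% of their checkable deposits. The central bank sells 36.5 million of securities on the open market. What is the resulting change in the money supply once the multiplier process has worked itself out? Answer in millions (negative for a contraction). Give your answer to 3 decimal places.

-89.925 million

The money multiplier is m = (1 + c) / (rr + e + c) = (1 + 0.12) / (0.2346 + 0.1 + 0.12) ≈ 2.463704.
The sale removes 36.5 million of base, so ΔM = m × ΔMB = 2.463704 × (−36.5) ≈ -89.9252 million.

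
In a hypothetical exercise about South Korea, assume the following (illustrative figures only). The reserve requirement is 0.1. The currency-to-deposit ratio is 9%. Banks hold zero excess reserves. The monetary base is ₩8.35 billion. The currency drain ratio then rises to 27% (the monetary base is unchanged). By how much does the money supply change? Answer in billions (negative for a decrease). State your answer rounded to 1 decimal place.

Initially m₁ = (1 + 0.09) / (0.1 + 0.09) ≈ 5.7368, so M₁ = 5.7368 × 8.35 ≈ 47.9023 billion.
After the change m₂ = (1 + 0.27) / (0.1 + 0.27) ≈ 3.4324, so M₂ = 3.4324 × 8.35 ≈ 28.6605 billion.
ΔM = M₂ − M₁ = 28.6605 − 47.9023 = -19.2418 billion.

-19.2 billion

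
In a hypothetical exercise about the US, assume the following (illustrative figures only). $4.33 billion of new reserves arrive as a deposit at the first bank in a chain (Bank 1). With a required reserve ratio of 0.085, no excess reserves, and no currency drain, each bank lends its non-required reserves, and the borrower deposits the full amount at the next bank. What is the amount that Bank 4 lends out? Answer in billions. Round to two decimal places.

Each bank lends a fraction (1 − rr) = 0.9150 of the deposit it receives, so Bank 4 receives 4.33·0.9150^3 and lends 4.33·0.9150^4 ≈ 3.0351 billion.

$3.04 billion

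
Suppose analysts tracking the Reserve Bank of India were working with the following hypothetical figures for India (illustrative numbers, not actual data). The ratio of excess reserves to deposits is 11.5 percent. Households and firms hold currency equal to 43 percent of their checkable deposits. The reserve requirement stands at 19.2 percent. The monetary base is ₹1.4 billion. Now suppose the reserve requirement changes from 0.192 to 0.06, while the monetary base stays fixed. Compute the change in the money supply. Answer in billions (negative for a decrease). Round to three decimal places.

Initially m₁ = (1 + 0.43) / (0.192 + 0.115 + 0.43) ≈ 1.94030, so M₁ = 1.94030 × 1.4 ≈ 2.7164 billion.
After the change m₂ = (1 + 0.43) / (0.06 + 0.115 + 0.43) ≈ 2.36364, so M₂ = 2.36364 × 1.4 ≈ 3.3091 billion.
ΔM = M₂ − M₁ = 3.3091 − 2.7164 = 0.5927 billion.

₹0.593 billion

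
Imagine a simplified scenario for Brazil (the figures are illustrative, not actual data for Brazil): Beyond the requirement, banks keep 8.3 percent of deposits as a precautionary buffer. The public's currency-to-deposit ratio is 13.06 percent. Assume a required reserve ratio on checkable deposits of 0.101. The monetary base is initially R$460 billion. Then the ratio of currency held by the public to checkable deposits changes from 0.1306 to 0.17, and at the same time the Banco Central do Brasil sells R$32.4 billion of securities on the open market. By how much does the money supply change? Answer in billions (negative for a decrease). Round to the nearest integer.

Before: m₁ = (1 + 0.1306) / (0.101 + 0.083 + 0.1306) ≈ 3.5938, MB₁ = 460, so M₁ = 3.5938 × 460 = 1653.148 billion.
After: m₂ = (1 + 0.17) / (0.101 + 0.083 + 0.17) ≈ 3.3051, MB₂ = 460 − 32.4 = 427.6, so M₂ = 3.3051 × 427.6 ≈ 1413.2608 billion.
ΔM = M₂ − M₁ = 1413.2608 − 1653.148 = -239.8872 billion.

-240 billion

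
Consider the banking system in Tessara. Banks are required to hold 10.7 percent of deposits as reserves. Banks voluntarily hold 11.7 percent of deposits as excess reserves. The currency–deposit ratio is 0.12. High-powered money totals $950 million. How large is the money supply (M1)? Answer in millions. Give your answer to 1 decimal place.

The money multiplier is m = (1 + c) / (rr + e + c) = (1 + 0.12) / (0.107 + 0.117 + 0.12) ≈ 3.25581.
So M = m × MB = 3.25581 × 950 = 3093.0195 million.

$3093.0 million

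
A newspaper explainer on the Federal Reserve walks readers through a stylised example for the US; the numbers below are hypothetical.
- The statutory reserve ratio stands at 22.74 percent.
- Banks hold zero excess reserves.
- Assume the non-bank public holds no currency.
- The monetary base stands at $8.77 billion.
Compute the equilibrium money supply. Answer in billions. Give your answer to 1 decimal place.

With no currency drain or excess reserves, the money multiplier is m = 1/rr = 1/0.2274 ≈ 4.3975.
Money supply M = m × MB = 4.3975 × 8.77 ≈ 38.5661 billion.

$38.6 billion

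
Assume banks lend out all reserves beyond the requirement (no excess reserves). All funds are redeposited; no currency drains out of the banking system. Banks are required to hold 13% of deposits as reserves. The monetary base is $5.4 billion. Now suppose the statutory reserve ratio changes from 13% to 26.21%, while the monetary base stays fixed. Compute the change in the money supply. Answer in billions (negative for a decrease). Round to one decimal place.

-20.9 billion

Initially m₁ = 1 / (0.13) ≈ 7.6923, so M₁ = 7.6923 × 5.4 ≈ 41.5384 billion.
After the change m₂ = 1 / (0.2621) ≈ 3.8153, so M₂ = 3.8153 × 5.4 ≈ 20.6026 billion.
ΔM = M₂ − M₁ = 20.6026 − 41.5384 = -20.9358 billion.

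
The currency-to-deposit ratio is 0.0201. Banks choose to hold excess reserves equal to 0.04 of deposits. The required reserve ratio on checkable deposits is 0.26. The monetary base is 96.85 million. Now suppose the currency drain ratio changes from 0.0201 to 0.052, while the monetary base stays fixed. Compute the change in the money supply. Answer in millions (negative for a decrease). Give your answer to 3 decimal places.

-19.194 million

Initially m₁ = (1 + 0.0201) / (0.26 + 0.04 + 0.0201) ≈ 3.186817, so M₁ = 3.186817 × 96.85 ≈ 308.6432 million.
After the change m₂ = (1 + 0.052) / (0.26 + 0.04 + 0.052) ≈ 2.988636, so M₂ = 2.988636 × 96.85 ≈ 289.4494 million.
ΔM = M₂ − M₁ = 289.4494 − 308.6432 = -19.1938 million.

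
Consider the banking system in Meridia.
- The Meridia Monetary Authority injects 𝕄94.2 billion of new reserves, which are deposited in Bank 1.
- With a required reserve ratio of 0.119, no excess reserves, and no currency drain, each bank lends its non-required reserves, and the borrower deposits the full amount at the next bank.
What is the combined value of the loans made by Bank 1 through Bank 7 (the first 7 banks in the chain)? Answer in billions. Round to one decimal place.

𝕄410.1 billion

Bank i lends (1 − rr)^i of the original deposit: Bank 1 lends 94.2·0.8810 = 82.9902, Bank 2 lends 94.2·0.8810² ≈ 73.1144, and so on.
Summing a geometric series: total = 94.2·[0.8810·(1 − 0.8810^7) / (1 − 0.8810)] ≈ 410.1128 billion.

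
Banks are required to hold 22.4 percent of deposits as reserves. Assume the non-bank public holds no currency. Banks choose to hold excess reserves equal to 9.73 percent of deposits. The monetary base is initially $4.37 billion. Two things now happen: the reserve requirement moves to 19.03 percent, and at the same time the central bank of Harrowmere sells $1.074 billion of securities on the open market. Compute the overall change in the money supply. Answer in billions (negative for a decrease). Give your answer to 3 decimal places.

-2.141 billion

Before: m₁ = 1 / (0.224 + 0.0973) ≈ 3.11236, MB₁ = 4.37, so M₁ = 3.11236 × 4.37 ≈ 13.601 billion.
After: m₂ = 1 / (0.1903 + 0.0973) ≈ 3.47705, MB₂ = 4.37 − 1.074 = 3.296, so M₂ = 3.47705 × 3.296 ≈ 11.4604 billion.
ΔM = M₂ − M₁ = 11.4604 − 13.601 = -2.1406 billion.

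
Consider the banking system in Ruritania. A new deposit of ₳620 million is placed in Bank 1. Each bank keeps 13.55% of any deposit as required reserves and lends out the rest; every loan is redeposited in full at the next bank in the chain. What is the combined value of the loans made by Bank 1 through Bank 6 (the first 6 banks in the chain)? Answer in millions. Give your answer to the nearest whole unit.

Bank i lends (1 − rr)^i of the original deposit: Bank 1 lends 620·0.8645 = 535.9900, Bank 2 lends 620·0.8645² ≈ 463.3634, and so on.
Summing a geometric series: total = 620·[0.8645·(1 − 0.8645^6) / (1 − 0.8645)] ≈ 2304.4165 million.

₳2304 million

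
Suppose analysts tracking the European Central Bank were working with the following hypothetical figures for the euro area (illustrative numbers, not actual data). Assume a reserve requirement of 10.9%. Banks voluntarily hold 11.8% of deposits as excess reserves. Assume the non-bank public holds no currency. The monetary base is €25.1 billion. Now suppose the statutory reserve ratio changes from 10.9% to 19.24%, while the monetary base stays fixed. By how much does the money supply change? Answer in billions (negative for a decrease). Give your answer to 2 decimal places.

Initially m₁ = 1 / (0.109 + 0.118) ≈ 4.40529, so M₁ = 4.40529 × 25.1 ≈ 110.5728 billion.
After the change m₂ = 1 / (0.1924 + 0.118) ≈ 3.22165, so M₂ = 3.22165 × 25.1 ≈ 80.8634 billion.
ΔM = M₂ − M₁ = 80.8634 − 110.5728 = -29.7094 billion.

-29.71 billion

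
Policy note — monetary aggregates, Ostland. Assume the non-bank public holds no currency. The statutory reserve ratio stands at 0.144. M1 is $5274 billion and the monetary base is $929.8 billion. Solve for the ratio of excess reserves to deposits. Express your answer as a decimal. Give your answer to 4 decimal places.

Using m = M/MB = 5274/929.8 ≈ 5.672188. Since m = (1 + c)/(c + rr + e), the denominator satisfies c + rr + e = (1 + c)/m = (1 + 0) / 5.672188 ≈ 0.176299.
With c = 0 and rr = 0.144, the ratio of excess reserves to deposits is 0.176299 − 0 − 0.144 = 0.032299.

0.0323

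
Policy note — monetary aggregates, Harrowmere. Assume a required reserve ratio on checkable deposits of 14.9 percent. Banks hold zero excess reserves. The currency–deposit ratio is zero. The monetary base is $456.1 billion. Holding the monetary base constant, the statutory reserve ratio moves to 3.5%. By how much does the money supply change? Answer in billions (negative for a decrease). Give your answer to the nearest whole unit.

Initially m₁ = 1 / (0.149) ≈ 6.7114, so M₁ = 6.7114 × 456.1 ≈ 3061.0695 billion.
After the change m₂ = 1 / (0.035) ≈ 28.5714, so M₂ = 28.5714 × 456.1 ≈ 13031.4155 billion.
ΔM = M₂ − M₁ = 13031.4155 − 3061.0695 = 9970.346 billion.

$9970 billion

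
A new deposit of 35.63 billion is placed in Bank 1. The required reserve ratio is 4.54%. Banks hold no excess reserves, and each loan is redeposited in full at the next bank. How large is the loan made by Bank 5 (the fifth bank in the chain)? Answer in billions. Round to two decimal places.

Each bank lends a fraction (1 − rr) = 0.9546 of the deposit it receives, so Bank 5 receives 35.63·0.9546^4 and lends 35.63·0.9546^5 ≈ 28.2438 billion.

28.24 billion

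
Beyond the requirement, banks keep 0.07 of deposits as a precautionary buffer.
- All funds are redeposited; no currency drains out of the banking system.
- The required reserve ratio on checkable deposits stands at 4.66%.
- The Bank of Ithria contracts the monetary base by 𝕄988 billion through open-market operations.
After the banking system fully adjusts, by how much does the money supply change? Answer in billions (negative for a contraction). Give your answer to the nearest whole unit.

The money multiplier is m = 1 / (rr + e) = 1 / (0.0466 + 0.07) ≈ 8.5763.
The sale removes 988 billion of base, so ΔM = m × ΔMB = 8.5763 × (−988) = -8473.3844 billion.

-8473 billion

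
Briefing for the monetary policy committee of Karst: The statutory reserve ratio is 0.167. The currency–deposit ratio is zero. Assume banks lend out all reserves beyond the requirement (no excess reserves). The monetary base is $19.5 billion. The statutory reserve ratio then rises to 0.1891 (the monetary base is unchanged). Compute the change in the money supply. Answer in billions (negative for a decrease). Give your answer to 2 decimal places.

Initially m₁ = 1 / (0.167) ≈ 5.98802, so M₁ = 5.98802 × 19.5 ≈ 116.7664 billion.
After the change m₂ = 1 / (0.1891) ≈ 5.28821, so M₂ = 5.28821 × 19.5 ≈ 103.1201 billion.
ΔM = M₂ − M₁ = 103.1201 − 116.7664 = -13.6463 billion.

-13.65 billion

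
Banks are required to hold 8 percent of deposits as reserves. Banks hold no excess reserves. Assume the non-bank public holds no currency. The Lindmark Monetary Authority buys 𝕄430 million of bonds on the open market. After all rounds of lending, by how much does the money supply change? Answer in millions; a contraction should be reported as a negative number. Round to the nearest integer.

The simple money multiplier is m = 1/rr = 1/0.08 = 12.5.
An open-market purchase increases the monetary base by 430 million, so ΔM = m × ΔMB = 12.5 × 430 = 5375 million.

𝕄5375 million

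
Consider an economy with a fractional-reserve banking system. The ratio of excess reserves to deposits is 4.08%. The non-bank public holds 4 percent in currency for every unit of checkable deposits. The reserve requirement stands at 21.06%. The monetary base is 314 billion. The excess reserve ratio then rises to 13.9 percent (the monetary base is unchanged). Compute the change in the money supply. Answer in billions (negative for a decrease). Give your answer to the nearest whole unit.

Initially m₁ = (1 + 0.04) / (0.2106 + 0.0408 + 0.04) ≈ 3.5690, so M₁ = 3.5690 × 314 = 1120.666 billion.
After the change m₂ = (1 + 0.04) / (0.2106 + 0.139 + 0.04) ≈ 2.6694, so M₂ = 2.6694 × 314 = 838.1916 billion.
ΔM = M₂ − M₁ = 838.1916 − 1120.666 = -282.4744 billion.

-282 billion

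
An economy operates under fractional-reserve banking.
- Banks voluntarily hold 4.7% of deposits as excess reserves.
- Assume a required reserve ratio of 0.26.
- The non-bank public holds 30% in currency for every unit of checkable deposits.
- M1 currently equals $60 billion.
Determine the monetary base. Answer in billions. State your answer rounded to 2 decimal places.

The money multiplier is m = (1 + c) / (rr + e + c) = (1 + 0.3) / (0.26 + 0.047 + 0.3) ≈ 2.14168.
MB = M / m = 60 / 2.14168 ≈ 28.0154 billion.

$28.02 billion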